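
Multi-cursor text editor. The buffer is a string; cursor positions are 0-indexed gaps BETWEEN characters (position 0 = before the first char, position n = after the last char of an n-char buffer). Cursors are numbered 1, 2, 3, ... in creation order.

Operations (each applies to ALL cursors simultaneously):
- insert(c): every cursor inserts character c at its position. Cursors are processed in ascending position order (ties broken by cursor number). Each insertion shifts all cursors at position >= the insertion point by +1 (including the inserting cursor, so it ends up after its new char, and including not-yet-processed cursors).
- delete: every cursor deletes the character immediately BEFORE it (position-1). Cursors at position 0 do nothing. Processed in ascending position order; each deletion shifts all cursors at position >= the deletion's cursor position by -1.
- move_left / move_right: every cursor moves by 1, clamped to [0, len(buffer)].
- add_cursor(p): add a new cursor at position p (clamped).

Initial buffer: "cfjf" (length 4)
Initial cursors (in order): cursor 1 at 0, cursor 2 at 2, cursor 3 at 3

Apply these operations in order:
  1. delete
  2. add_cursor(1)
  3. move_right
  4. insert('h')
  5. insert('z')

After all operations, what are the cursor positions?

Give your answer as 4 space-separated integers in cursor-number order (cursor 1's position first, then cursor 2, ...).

Answer: 3 10 10 10

Derivation:
After op 1 (delete): buffer="cf" (len 2), cursors c1@0 c2@1 c3@1, authorship ..
After op 2 (add_cursor(1)): buffer="cf" (len 2), cursors c1@0 c2@1 c3@1 c4@1, authorship ..
After op 3 (move_right): buffer="cf" (len 2), cursors c1@1 c2@2 c3@2 c4@2, authorship ..
After op 4 (insert('h')): buffer="chfhhh" (len 6), cursors c1@2 c2@6 c3@6 c4@6, authorship .1.234
After op 5 (insert('z')): buffer="chzfhhhzzz" (len 10), cursors c1@3 c2@10 c3@10 c4@10, authorship .11.234234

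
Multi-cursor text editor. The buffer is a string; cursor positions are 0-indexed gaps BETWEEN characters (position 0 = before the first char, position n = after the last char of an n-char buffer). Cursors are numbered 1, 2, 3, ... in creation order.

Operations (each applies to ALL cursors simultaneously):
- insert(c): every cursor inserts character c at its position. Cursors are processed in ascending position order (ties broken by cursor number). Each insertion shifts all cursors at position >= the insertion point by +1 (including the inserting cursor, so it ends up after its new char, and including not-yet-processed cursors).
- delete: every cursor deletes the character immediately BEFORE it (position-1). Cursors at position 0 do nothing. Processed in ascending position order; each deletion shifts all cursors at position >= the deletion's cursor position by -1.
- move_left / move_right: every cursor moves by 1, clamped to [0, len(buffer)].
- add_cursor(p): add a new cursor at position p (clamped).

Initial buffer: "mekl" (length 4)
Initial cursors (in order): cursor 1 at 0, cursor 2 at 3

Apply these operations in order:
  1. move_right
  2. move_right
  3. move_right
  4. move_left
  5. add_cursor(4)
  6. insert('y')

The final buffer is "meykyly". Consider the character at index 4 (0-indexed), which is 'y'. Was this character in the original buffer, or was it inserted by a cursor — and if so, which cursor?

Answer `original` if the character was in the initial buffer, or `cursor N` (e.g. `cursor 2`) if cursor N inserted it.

After op 1 (move_right): buffer="mekl" (len 4), cursors c1@1 c2@4, authorship ....
After op 2 (move_right): buffer="mekl" (len 4), cursors c1@2 c2@4, authorship ....
After op 3 (move_right): buffer="mekl" (len 4), cursors c1@3 c2@4, authorship ....
After op 4 (move_left): buffer="mekl" (len 4), cursors c1@2 c2@3, authorship ....
After op 5 (add_cursor(4)): buffer="mekl" (len 4), cursors c1@2 c2@3 c3@4, authorship ....
After op 6 (insert('y')): buffer="meykyly" (len 7), cursors c1@3 c2@5 c3@7, authorship ..1.2.3
Authorship (.=original, N=cursor N): . . 1 . 2 . 3
Index 4: author = 2

Answer: cursor 2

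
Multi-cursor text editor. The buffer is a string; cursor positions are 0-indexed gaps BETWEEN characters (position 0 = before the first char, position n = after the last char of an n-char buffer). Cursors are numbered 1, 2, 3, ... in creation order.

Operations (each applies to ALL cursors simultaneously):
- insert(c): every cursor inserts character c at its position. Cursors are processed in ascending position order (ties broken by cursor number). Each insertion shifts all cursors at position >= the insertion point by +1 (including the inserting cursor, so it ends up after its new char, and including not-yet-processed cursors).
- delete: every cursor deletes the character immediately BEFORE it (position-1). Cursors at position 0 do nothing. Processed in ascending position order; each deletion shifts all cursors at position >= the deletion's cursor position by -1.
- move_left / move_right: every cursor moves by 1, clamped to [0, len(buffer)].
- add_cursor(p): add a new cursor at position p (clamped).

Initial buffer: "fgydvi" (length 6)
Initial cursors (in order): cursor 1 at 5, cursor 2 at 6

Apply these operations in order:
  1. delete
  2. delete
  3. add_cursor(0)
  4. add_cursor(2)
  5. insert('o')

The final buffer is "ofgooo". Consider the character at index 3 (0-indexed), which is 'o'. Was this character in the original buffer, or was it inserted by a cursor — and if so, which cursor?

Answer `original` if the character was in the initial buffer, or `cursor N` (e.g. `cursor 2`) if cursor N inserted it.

Answer: cursor 1

Derivation:
After op 1 (delete): buffer="fgyd" (len 4), cursors c1@4 c2@4, authorship ....
After op 2 (delete): buffer="fg" (len 2), cursors c1@2 c2@2, authorship ..
After op 3 (add_cursor(0)): buffer="fg" (len 2), cursors c3@0 c1@2 c2@2, authorship ..
After op 4 (add_cursor(2)): buffer="fg" (len 2), cursors c3@0 c1@2 c2@2 c4@2, authorship ..
After op 5 (insert('o')): buffer="ofgooo" (len 6), cursors c3@1 c1@6 c2@6 c4@6, authorship 3..124
Authorship (.=original, N=cursor N): 3 . . 1 2 4
Index 3: author = 1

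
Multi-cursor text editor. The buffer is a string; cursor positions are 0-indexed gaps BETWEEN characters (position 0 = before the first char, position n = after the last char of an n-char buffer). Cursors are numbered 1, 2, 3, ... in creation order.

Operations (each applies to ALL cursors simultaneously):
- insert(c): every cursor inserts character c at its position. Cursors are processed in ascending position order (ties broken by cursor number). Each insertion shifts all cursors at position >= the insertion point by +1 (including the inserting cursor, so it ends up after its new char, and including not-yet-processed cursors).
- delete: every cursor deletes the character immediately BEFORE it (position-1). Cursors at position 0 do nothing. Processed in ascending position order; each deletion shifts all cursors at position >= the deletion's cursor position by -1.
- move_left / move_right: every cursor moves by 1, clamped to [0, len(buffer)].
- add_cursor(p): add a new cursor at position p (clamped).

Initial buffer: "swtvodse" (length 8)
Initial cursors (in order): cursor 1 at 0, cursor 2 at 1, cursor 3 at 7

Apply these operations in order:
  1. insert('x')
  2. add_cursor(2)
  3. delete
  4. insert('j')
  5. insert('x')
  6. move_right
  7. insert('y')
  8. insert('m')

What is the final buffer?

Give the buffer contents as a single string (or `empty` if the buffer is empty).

After op 1 (insert('x')): buffer="xsxwtvodsxe" (len 11), cursors c1@1 c2@3 c3@10, authorship 1.2......3.
After op 2 (add_cursor(2)): buffer="xsxwtvodsxe" (len 11), cursors c1@1 c4@2 c2@3 c3@10, authorship 1.2......3.
After op 3 (delete): buffer="wtvodse" (len 7), cursors c1@0 c2@0 c4@0 c3@6, authorship .......
After op 4 (insert('j')): buffer="jjjwtvodsje" (len 11), cursors c1@3 c2@3 c4@3 c3@10, authorship 124......3.
After op 5 (insert('x')): buffer="jjjxxxwtvodsjxe" (len 15), cursors c1@6 c2@6 c4@6 c3@14, authorship 124124......33.
After op 6 (move_right): buffer="jjjxxxwtvodsjxe" (len 15), cursors c1@7 c2@7 c4@7 c3@15, authorship 124124......33.
After op 7 (insert('y')): buffer="jjjxxxwyyytvodsjxey" (len 19), cursors c1@10 c2@10 c4@10 c3@19, authorship 124124.124.....33.3
After op 8 (insert('m')): buffer="jjjxxxwyyymmmtvodsjxeym" (len 23), cursors c1@13 c2@13 c4@13 c3@23, authorship 124124.124124.....33.33

Answer: jjjxxxwyyymmmtvodsjxeym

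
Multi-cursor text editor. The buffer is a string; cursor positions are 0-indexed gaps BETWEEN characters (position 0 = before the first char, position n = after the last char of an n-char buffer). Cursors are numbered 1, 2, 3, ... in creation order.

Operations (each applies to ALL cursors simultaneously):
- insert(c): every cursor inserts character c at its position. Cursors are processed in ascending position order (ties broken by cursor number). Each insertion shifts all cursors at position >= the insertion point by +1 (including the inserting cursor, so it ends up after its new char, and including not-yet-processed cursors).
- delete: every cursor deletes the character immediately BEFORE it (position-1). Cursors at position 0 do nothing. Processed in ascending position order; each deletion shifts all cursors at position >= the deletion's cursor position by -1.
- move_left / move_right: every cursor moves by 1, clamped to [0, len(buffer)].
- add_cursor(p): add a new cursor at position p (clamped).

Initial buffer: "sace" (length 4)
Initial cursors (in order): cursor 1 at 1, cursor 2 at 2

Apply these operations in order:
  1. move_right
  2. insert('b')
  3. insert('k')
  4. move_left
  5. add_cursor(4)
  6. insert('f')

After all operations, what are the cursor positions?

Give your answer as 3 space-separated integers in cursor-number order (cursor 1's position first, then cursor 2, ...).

After op 1 (move_right): buffer="sace" (len 4), cursors c1@2 c2@3, authorship ....
After op 2 (insert('b')): buffer="sabcbe" (len 6), cursors c1@3 c2@5, authorship ..1.2.
After op 3 (insert('k')): buffer="sabkcbke" (len 8), cursors c1@4 c2@7, authorship ..11.22.
After op 4 (move_left): buffer="sabkcbke" (len 8), cursors c1@3 c2@6, authorship ..11.22.
After op 5 (add_cursor(4)): buffer="sabkcbke" (len 8), cursors c1@3 c3@4 c2@6, authorship ..11.22.
After op 6 (insert('f')): buffer="sabfkfcbfke" (len 11), cursors c1@4 c3@6 c2@9, authorship ..1113.222.

Answer: 4 9 6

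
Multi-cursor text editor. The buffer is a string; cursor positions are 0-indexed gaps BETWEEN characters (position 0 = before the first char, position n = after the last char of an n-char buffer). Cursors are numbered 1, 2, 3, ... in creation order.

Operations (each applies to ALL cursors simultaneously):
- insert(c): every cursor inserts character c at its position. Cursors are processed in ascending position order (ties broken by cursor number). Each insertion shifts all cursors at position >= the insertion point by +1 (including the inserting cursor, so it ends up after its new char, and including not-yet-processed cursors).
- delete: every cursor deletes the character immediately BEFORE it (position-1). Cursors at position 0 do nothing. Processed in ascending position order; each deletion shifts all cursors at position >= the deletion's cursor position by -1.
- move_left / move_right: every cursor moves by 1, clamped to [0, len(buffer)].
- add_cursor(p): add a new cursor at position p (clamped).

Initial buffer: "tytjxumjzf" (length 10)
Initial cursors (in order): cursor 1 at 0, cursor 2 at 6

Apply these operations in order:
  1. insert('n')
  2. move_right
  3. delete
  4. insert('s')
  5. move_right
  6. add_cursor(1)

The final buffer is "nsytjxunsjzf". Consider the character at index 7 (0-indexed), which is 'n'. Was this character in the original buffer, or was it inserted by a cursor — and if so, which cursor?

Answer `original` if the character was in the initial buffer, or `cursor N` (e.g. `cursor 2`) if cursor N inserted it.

Answer: cursor 2

Derivation:
After op 1 (insert('n')): buffer="ntytjxunmjzf" (len 12), cursors c1@1 c2@8, authorship 1......2....
After op 2 (move_right): buffer="ntytjxunmjzf" (len 12), cursors c1@2 c2@9, authorship 1......2....
After op 3 (delete): buffer="nytjxunjzf" (len 10), cursors c1@1 c2@7, authorship 1.....2...
After op 4 (insert('s')): buffer="nsytjxunsjzf" (len 12), cursors c1@2 c2@9, authorship 11.....22...
After op 5 (move_right): buffer="nsytjxunsjzf" (len 12), cursors c1@3 c2@10, authorship 11.....22...
After op 6 (add_cursor(1)): buffer="nsytjxunsjzf" (len 12), cursors c3@1 c1@3 c2@10, authorship 11.....22...
Authorship (.=original, N=cursor N): 1 1 . . . . . 2 2 . . .
Index 7: author = 2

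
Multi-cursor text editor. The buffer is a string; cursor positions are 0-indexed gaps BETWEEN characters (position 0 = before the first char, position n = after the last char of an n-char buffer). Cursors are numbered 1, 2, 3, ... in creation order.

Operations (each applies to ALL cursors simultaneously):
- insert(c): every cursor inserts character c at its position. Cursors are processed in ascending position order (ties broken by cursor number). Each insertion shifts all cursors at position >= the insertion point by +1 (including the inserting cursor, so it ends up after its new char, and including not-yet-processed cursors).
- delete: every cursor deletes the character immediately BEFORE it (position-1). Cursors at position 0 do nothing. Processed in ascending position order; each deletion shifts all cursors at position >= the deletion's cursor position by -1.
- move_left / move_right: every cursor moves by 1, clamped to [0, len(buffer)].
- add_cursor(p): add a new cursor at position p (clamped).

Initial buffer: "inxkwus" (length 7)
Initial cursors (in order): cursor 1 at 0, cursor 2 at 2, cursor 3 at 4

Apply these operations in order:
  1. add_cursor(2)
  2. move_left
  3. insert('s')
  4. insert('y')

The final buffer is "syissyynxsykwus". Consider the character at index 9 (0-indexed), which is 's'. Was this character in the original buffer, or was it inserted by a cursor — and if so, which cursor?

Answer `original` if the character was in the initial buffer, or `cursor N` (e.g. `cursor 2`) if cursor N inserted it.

Answer: cursor 3

Derivation:
After op 1 (add_cursor(2)): buffer="inxkwus" (len 7), cursors c1@0 c2@2 c4@2 c3@4, authorship .......
After op 2 (move_left): buffer="inxkwus" (len 7), cursors c1@0 c2@1 c4@1 c3@3, authorship .......
After op 3 (insert('s')): buffer="sissnxskwus" (len 11), cursors c1@1 c2@4 c4@4 c3@7, authorship 1.24..3....
After op 4 (insert('y')): buffer="syissyynxsykwus" (len 15), cursors c1@2 c2@7 c4@7 c3@11, authorship 11.2424..33....
Authorship (.=original, N=cursor N): 1 1 . 2 4 2 4 . . 3 3 . . . .
Index 9: author = 3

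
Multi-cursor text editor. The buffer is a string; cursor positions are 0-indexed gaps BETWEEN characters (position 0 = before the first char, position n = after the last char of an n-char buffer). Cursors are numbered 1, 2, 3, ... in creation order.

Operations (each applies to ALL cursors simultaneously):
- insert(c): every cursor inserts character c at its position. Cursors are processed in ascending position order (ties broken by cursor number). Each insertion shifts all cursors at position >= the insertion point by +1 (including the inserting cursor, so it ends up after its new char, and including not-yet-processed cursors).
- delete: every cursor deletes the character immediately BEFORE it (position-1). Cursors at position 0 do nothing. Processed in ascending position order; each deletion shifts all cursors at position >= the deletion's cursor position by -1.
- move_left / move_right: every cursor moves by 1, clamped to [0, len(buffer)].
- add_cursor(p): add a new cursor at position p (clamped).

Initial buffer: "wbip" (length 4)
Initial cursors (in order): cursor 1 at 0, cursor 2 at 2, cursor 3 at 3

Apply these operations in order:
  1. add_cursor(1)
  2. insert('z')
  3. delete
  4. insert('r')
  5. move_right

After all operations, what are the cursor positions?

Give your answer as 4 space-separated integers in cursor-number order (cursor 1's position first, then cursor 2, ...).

Answer: 2 6 8 4

Derivation:
After op 1 (add_cursor(1)): buffer="wbip" (len 4), cursors c1@0 c4@1 c2@2 c3@3, authorship ....
After op 2 (insert('z')): buffer="zwzbzizp" (len 8), cursors c1@1 c4@3 c2@5 c3@7, authorship 1.4.2.3.
After op 3 (delete): buffer="wbip" (len 4), cursors c1@0 c4@1 c2@2 c3@3, authorship ....
After op 4 (insert('r')): buffer="rwrbrirp" (len 8), cursors c1@1 c4@3 c2@5 c3@7, authorship 1.4.2.3.
After op 5 (move_right): buffer="rwrbrirp" (len 8), cursors c1@2 c4@4 c2@6 c3@8, authorship 1.4.2.3.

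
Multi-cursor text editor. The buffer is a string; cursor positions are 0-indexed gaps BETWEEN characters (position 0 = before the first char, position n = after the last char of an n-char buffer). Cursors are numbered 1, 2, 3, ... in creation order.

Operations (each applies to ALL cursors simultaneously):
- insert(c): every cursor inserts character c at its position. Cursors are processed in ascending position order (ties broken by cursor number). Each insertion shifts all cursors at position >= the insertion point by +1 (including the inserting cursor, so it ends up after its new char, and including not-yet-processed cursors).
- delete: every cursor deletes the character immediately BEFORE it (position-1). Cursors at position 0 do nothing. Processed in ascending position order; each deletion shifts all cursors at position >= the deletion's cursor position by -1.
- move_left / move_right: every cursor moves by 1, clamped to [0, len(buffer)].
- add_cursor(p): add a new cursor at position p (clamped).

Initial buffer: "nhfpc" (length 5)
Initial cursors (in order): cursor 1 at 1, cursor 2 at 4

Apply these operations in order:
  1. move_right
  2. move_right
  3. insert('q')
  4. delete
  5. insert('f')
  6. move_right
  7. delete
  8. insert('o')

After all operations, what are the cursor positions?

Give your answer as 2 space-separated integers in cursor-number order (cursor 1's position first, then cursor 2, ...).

After op 1 (move_right): buffer="nhfpc" (len 5), cursors c1@2 c2@5, authorship .....
After op 2 (move_right): buffer="nhfpc" (len 5), cursors c1@3 c2@5, authorship .....
After op 3 (insert('q')): buffer="nhfqpcq" (len 7), cursors c1@4 c2@7, authorship ...1..2
After op 4 (delete): buffer="nhfpc" (len 5), cursors c1@3 c2@5, authorship .....
After op 5 (insert('f')): buffer="nhffpcf" (len 7), cursors c1@4 c2@7, authorship ...1..2
After op 6 (move_right): buffer="nhffpcf" (len 7), cursors c1@5 c2@7, authorship ...1..2
After op 7 (delete): buffer="nhffc" (len 5), cursors c1@4 c2@5, authorship ...1.
After op 8 (insert('o')): buffer="nhffoco" (len 7), cursors c1@5 c2@7, authorship ...11.2

Answer: 5 7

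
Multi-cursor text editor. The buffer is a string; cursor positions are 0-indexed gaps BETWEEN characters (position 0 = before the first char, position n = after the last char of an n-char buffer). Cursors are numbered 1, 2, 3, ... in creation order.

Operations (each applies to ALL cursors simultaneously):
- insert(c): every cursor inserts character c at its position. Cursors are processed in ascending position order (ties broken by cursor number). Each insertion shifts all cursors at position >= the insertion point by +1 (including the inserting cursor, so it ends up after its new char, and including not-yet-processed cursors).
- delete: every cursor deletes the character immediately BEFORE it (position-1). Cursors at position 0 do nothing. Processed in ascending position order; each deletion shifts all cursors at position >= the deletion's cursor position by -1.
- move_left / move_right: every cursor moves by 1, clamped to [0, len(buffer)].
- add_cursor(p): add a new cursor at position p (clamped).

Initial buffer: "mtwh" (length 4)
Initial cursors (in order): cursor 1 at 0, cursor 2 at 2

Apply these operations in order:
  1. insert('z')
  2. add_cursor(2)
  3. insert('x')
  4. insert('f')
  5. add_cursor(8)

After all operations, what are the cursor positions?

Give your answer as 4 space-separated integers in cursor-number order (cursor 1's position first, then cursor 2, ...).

After op 1 (insert('z')): buffer="zmtzwh" (len 6), cursors c1@1 c2@4, authorship 1..2..
After op 2 (add_cursor(2)): buffer="zmtzwh" (len 6), cursors c1@1 c3@2 c2@4, authorship 1..2..
After op 3 (insert('x')): buffer="zxmxtzxwh" (len 9), cursors c1@2 c3@4 c2@7, authorship 11.3.22..
After op 4 (insert('f')): buffer="zxfmxftzxfwh" (len 12), cursors c1@3 c3@6 c2@10, authorship 111.33.222..
After op 5 (add_cursor(8)): buffer="zxfmxftzxfwh" (len 12), cursors c1@3 c3@6 c4@8 c2@10, authorship 111.33.222..

Answer: 3 10 6 8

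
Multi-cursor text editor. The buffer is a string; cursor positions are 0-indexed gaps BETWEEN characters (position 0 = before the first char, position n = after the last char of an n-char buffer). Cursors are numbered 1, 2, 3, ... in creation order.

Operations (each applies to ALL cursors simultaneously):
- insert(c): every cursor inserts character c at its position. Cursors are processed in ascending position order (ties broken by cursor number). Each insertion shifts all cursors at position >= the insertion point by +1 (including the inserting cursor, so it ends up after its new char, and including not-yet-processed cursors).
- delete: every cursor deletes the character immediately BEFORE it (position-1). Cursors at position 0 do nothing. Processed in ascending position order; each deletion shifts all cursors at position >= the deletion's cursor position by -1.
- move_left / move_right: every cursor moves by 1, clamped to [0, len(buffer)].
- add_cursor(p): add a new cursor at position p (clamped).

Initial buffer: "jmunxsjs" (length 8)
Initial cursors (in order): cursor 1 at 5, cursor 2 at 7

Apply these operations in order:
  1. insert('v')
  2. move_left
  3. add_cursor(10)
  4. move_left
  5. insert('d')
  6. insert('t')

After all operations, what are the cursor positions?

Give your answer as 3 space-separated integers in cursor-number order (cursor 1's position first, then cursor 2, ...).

After op 1 (insert('v')): buffer="jmunxvsjvs" (len 10), cursors c1@6 c2@9, authorship .....1..2.
After op 2 (move_left): buffer="jmunxvsjvs" (len 10), cursors c1@5 c2@8, authorship .....1..2.
After op 3 (add_cursor(10)): buffer="jmunxvsjvs" (len 10), cursors c1@5 c2@8 c3@10, authorship .....1..2.
After op 4 (move_left): buffer="jmunxvsjvs" (len 10), cursors c1@4 c2@7 c3@9, authorship .....1..2.
After op 5 (insert('d')): buffer="jmundxvsdjvds" (len 13), cursors c1@5 c2@9 c3@12, authorship ....1.1.2.23.
After op 6 (insert('t')): buffer="jmundtxvsdtjvdts" (len 16), cursors c1@6 c2@11 c3@15, authorship ....11.1.22.233.

Answer: 6 11 15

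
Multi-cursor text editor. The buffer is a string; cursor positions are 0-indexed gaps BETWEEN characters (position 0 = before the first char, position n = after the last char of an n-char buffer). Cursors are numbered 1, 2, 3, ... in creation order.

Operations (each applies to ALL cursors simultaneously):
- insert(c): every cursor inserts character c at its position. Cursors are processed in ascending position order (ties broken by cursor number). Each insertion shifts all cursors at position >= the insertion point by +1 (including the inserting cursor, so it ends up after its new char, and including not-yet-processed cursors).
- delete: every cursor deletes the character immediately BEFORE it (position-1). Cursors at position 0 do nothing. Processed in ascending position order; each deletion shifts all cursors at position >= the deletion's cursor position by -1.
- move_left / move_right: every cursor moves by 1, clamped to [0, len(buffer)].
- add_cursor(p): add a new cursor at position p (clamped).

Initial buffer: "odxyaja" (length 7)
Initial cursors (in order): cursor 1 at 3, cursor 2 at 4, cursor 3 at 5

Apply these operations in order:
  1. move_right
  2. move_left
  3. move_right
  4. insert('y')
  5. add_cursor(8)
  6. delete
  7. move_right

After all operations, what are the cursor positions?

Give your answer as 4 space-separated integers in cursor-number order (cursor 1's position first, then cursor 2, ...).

Answer: 5 6 6 6

Derivation:
After op 1 (move_right): buffer="odxyaja" (len 7), cursors c1@4 c2@5 c3@6, authorship .......
After op 2 (move_left): buffer="odxyaja" (len 7), cursors c1@3 c2@4 c3@5, authorship .......
After op 3 (move_right): buffer="odxyaja" (len 7), cursors c1@4 c2@5 c3@6, authorship .......
After op 4 (insert('y')): buffer="odxyyayjya" (len 10), cursors c1@5 c2@7 c3@9, authorship ....1.2.3.
After op 5 (add_cursor(8)): buffer="odxyyayjya" (len 10), cursors c1@5 c2@7 c4@8 c3@9, authorship ....1.2.3.
After op 6 (delete): buffer="odxyaa" (len 6), cursors c1@4 c2@5 c3@5 c4@5, authorship ......
After op 7 (move_right): buffer="odxyaa" (len 6), cursors c1@5 c2@6 c3@6 c4@6, authorship ......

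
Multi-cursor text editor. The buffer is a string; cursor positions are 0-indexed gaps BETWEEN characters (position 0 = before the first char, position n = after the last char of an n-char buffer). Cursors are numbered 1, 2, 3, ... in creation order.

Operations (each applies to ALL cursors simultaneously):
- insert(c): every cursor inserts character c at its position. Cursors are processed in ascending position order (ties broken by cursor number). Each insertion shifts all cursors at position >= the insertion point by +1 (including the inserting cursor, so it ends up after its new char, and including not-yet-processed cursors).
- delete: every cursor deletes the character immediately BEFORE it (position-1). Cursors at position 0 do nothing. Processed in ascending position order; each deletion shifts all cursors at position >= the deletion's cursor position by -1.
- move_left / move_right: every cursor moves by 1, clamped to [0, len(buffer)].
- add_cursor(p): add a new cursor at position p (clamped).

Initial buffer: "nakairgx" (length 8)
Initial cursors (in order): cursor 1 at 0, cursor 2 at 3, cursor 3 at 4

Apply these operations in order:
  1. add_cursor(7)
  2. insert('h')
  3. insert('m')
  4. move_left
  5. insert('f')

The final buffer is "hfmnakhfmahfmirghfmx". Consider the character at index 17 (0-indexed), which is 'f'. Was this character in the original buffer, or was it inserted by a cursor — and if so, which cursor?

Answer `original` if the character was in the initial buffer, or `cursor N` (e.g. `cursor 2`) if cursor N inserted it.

Answer: cursor 4

Derivation:
After op 1 (add_cursor(7)): buffer="nakairgx" (len 8), cursors c1@0 c2@3 c3@4 c4@7, authorship ........
After op 2 (insert('h')): buffer="hnakhahirghx" (len 12), cursors c1@1 c2@5 c3@7 c4@11, authorship 1...2.3...4.
After op 3 (insert('m')): buffer="hmnakhmahmirghmx" (len 16), cursors c1@2 c2@7 c3@10 c4@15, authorship 11...22.33...44.
After op 4 (move_left): buffer="hmnakhmahmirghmx" (len 16), cursors c1@1 c2@6 c3@9 c4@14, authorship 11...22.33...44.
After op 5 (insert('f')): buffer="hfmnakhfmahfmirghfmx" (len 20), cursors c1@2 c2@8 c3@12 c4@18, authorship 111...222.333...444.
Authorship (.=original, N=cursor N): 1 1 1 . . . 2 2 2 . 3 3 3 . . . 4 4 4 .
Index 17: author = 4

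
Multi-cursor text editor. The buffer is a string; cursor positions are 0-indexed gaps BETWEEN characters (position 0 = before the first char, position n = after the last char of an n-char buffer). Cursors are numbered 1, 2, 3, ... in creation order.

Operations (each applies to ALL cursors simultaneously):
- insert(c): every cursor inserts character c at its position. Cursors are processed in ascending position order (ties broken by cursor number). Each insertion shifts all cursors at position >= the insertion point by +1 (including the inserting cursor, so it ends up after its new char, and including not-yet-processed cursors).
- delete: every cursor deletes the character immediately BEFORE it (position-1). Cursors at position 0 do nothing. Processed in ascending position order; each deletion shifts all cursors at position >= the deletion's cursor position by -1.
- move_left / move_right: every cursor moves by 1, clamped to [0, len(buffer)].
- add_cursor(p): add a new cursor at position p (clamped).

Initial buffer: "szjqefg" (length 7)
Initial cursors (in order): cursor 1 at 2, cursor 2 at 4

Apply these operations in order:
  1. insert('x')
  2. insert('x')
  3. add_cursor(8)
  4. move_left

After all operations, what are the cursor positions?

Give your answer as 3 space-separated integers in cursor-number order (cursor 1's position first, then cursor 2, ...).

After op 1 (insert('x')): buffer="szxjqxefg" (len 9), cursors c1@3 c2@6, authorship ..1..2...
After op 2 (insert('x')): buffer="szxxjqxxefg" (len 11), cursors c1@4 c2@8, authorship ..11..22...
After op 3 (add_cursor(8)): buffer="szxxjqxxefg" (len 11), cursors c1@4 c2@8 c3@8, authorship ..11..22...
After op 4 (move_left): buffer="szxxjqxxefg" (len 11), cursors c1@3 c2@7 c3@7, authorship ..11..22...

Answer: 3 7 7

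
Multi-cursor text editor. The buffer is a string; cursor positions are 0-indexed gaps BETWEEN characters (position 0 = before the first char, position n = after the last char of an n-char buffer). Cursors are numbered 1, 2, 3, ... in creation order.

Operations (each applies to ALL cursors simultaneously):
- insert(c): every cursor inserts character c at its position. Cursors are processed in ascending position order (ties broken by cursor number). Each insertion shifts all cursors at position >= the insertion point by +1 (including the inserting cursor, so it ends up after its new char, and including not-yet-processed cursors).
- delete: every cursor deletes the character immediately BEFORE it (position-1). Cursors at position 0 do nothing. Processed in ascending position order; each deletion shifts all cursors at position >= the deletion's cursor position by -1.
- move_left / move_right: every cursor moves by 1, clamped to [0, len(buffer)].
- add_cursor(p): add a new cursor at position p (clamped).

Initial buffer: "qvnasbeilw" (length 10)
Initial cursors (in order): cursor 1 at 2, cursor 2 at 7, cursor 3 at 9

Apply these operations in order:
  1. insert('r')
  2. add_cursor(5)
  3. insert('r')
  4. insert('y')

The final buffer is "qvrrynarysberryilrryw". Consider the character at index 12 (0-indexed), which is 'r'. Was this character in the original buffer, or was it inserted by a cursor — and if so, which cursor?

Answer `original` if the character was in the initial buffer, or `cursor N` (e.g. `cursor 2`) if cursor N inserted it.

After op 1 (insert('r')): buffer="qvrnasberilrw" (len 13), cursors c1@3 c2@9 c3@12, authorship ..1.....2..3.
After op 2 (add_cursor(5)): buffer="qvrnasberilrw" (len 13), cursors c1@3 c4@5 c2@9 c3@12, authorship ..1.....2..3.
After op 3 (insert('r')): buffer="qvrrnarsberrilrrw" (len 17), cursors c1@4 c4@7 c2@12 c3@16, authorship ..11..4...22..33.
After op 4 (insert('y')): buffer="qvrrynarysberryilrryw" (len 21), cursors c1@5 c4@9 c2@15 c3@20, authorship ..111..44...222..333.
Authorship (.=original, N=cursor N): . . 1 1 1 . . 4 4 . . . 2 2 2 . . 3 3 3 .
Index 12: author = 2

Answer: cursor 2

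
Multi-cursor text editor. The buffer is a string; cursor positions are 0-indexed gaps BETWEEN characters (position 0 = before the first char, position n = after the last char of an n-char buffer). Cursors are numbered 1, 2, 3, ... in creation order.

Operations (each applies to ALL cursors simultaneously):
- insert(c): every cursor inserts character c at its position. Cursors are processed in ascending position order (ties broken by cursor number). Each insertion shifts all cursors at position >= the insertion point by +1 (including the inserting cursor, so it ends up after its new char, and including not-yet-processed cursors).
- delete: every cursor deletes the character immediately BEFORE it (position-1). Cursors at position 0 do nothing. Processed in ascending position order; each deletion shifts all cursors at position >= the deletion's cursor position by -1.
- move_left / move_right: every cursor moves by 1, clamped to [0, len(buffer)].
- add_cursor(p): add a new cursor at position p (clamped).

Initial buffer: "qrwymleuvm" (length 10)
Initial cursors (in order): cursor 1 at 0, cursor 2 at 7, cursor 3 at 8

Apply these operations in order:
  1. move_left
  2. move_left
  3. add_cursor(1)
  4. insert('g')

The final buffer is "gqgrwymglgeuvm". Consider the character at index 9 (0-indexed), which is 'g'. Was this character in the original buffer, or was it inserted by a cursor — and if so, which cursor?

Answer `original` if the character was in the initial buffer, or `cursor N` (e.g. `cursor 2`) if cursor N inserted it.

Answer: cursor 3

Derivation:
After op 1 (move_left): buffer="qrwymleuvm" (len 10), cursors c1@0 c2@6 c3@7, authorship ..........
After op 2 (move_left): buffer="qrwymleuvm" (len 10), cursors c1@0 c2@5 c3@6, authorship ..........
After op 3 (add_cursor(1)): buffer="qrwymleuvm" (len 10), cursors c1@0 c4@1 c2@5 c3@6, authorship ..........
After op 4 (insert('g')): buffer="gqgrwymglgeuvm" (len 14), cursors c1@1 c4@3 c2@8 c3@10, authorship 1.4....2.3....
Authorship (.=original, N=cursor N): 1 . 4 . . . . 2 . 3 . . . .
Index 9: author = 3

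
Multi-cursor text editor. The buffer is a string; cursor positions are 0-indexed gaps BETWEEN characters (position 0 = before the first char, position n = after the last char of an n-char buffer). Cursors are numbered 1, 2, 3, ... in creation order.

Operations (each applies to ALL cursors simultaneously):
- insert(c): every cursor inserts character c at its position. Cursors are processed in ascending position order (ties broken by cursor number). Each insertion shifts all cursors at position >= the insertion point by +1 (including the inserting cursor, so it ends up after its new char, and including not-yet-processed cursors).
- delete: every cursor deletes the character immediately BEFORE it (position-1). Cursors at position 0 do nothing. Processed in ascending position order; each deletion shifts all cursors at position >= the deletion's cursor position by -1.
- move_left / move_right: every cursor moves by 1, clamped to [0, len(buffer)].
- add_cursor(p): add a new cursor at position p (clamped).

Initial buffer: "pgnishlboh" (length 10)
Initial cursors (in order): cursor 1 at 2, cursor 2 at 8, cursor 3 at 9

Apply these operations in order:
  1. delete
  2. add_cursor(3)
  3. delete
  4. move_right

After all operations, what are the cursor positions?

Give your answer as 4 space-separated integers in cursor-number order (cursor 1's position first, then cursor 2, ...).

Answer: 1 3 3 2

Derivation:
After op 1 (delete): buffer="pnishlh" (len 7), cursors c1@1 c2@6 c3@6, authorship .......
After op 2 (add_cursor(3)): buffer="pnishlh" (len 7), cursors c1@1 c4@3 c2@6 c3@6, authorship .......
After op 3 (delete): buffer="nsh" (len 3), cursors c1@0 c4@1 c2@2 c3@2, authorship ...
After op 4 (move_right): buffer="nsh" (len 3), cursors c1@1 c4@2 c2@3 c3@3, authorship ...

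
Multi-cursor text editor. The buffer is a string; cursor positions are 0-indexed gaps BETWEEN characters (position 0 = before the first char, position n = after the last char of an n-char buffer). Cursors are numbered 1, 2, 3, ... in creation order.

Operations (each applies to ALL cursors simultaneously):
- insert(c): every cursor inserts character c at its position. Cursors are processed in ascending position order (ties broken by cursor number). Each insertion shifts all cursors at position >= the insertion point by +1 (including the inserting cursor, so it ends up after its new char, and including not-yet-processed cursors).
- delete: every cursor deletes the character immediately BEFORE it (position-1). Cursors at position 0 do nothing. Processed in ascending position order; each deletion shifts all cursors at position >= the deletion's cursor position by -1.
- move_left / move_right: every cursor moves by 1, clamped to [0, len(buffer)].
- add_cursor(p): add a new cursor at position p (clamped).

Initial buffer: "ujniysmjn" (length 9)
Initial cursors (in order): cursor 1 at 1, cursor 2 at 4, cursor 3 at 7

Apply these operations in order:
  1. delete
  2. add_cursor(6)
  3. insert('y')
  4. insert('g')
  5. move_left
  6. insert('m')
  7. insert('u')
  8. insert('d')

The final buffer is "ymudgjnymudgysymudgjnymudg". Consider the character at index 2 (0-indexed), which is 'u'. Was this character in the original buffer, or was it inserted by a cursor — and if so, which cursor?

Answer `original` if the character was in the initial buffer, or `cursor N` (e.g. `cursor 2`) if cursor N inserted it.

Answer: cursor 1

Derivation:
After op 1 (delete): buffer="jnysjn" (len 6), cursors c1@0 c2@2 c3@4, authorship ......
After op 2 (add_cursor(6)): buffer="jnysjn" (len 6), cursors c1@0 c2@2 c3@4 c4@6, authorship ......
After op 3 (insert('y')): buffer="yjnyysyjny" (len 10), cursors c1@1 c2@4 c3@7 c4@10, authorship 1..2..3..4
After op 4 (insert('g')): buffer="ygjnygysygjnyg" (len 14), cursors c1@2 c2@6 c3@10 c4@14, authorship 11..22..33..44
After op 5 (move_left): buffer="ygjnygysygjnyg" (len 14), cursors c1@1 c2@5 c3@9 c4@13, authorship 11..22..33..44
After op 6 (insert('m')): buffer="ymgjnymgysymgjnymg" (len 18), cursors c1@2 c2@7 c3@12 c4@17, authorship 111..222..333..444
After op 7 (insert('u')): buffer="ymugjnymugysymugjnymug" (len 22), cursors c1@3 c2@9 c3@15 c4@21, authorship 1111..2222..3333..4444
After op 8 (insert('d')): buffer="ymudgjnymudgysymudgjnymudg" (len 26), cursors c1@4 c2@11 c3@18 c4@25, authorship 11111..22222..33333..44444
Authorship (.=original, N=cursor N): 1 1 1 1 1 . . 2 2 2 2 2 . . 3 3 3 3 3 . . 4 4 4 4 4
Index 2: author = 1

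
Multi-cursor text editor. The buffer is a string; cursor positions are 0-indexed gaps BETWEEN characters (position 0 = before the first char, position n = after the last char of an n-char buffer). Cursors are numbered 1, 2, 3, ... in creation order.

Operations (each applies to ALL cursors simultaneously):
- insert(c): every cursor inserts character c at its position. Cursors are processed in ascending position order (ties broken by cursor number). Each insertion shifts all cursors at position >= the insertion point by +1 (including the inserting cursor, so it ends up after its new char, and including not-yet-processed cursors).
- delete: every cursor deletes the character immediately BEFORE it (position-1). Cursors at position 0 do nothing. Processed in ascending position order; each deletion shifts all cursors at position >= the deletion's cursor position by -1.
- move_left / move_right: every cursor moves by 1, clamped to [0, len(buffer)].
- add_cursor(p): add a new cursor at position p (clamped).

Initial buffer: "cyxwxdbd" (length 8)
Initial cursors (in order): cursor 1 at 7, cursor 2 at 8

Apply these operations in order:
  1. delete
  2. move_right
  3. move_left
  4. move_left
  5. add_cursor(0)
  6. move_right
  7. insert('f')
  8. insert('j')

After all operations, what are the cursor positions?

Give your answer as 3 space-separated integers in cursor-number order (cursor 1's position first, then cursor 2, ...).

After op 1 (delete): buffer="cyxwxd" (len 6), cursors c1@6 c2@6, authorship ......
After op 2 (move_right): buffer="cyxwxd" (len 6), cursors c1@6 c2@6, authorship ......
After op 3 (move_left): buffer="cyxwxd" (len 6), cursors c1@5 c2@5, authorship ......
After op 4 (move_left): buffer="cyxwxd" (len 6), cursors c1@4 c2@4, authorship ......
After op 5 (add_cursor(0)): buffer="cyxwxd" (len 6), cursors c3@0 c1@4 c2@4, authorship ......
After op 6 (move_right): buffer="cyxwxd" (len 6), cursors c3@1 c1@5 c2@5, authorship ......
After op 7 (insert('f')): buffer="cfyxwxffd" (len 9), cursors c3@2 c1@8 c2@8, authorship .3....12.
After op 8 (insert('j')): buffer="cfjyxwxffjjd" (len 12), cursors c3@3 c1@11 c2@11, authorship .33....1212.

Answer: 11 11 3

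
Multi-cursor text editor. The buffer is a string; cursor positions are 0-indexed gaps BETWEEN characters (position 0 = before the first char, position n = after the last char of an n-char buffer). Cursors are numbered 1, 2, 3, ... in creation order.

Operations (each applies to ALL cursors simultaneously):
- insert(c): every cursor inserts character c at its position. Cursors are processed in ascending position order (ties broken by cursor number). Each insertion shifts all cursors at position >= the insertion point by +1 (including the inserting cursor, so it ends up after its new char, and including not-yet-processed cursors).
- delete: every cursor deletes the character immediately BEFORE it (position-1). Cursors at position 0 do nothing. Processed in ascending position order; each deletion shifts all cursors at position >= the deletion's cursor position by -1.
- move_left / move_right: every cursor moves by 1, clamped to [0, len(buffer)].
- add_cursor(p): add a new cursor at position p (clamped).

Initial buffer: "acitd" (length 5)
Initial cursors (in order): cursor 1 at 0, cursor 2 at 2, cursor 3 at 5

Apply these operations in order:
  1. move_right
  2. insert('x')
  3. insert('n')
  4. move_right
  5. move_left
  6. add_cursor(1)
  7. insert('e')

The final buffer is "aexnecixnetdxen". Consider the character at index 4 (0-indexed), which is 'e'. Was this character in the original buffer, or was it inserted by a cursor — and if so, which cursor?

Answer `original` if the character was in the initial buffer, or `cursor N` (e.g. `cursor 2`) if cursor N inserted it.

Answer: cursor 1

Derivation:
After op 1 (move_right): buffer="acitd" (len 5), cursors c1@1 c2@3 c3@5, authorship .....
After op 2 (insert('x')): buffer="axcixtdx" (len 8), cursors c1@2 c2@5 c3@8, authorship .1..2..3
After op 3 (insert('n')): buffer="axncixntdxn" (len 11), cursors c1@3 c2@7 c3@11, authorship .11..22..33
After op 4 (move_right): buffer="axncixntdxn" (len 11), cursors c1@4 c2@8 c3@11, authorship .11..22..33
After op 5 (move_left): buffer="axncixntdxn" (len 11), cursors c1@3 c2@7 c3@10, authorship .11..22..33
After op 6 (add_cursor(1)): buffer="axncixntdxn" (len 11), cursors c4@1 c1@3 c2@7 c3@10, authorship .11..22..33
After op 7 (insert('e')): buffer="aexnecixnetdxen" (len 15), cursors c4@2 c1@5 c2@10 c3@14, authorship .4111..222..333
Authorship (.=original, N=cursor N): . 4 1 1 1 . . 2 2 2 . . 3 3 3
Index 4: author = 1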